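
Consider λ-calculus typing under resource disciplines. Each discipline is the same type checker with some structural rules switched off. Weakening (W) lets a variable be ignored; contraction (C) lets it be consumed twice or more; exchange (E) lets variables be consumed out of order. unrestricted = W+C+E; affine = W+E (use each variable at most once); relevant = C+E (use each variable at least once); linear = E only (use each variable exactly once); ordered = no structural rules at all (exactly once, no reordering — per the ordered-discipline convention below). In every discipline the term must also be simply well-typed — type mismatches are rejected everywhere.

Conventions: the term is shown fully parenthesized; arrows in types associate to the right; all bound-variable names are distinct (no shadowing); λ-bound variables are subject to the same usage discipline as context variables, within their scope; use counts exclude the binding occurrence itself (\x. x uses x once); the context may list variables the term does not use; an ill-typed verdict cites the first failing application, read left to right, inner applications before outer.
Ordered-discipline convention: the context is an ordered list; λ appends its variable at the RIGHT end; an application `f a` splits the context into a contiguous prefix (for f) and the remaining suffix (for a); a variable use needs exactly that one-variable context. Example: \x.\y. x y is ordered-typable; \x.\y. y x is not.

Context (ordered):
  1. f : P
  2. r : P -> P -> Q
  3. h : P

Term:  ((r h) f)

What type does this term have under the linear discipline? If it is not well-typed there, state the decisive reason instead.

term : Q
usage: f: 1×; r: 1×; h: 1×
order of uses: r, h, f
typing: ✓ — Q
summary: ordered ✗; linear ✓; affine ✓; relevant ✓; unrestricted ✓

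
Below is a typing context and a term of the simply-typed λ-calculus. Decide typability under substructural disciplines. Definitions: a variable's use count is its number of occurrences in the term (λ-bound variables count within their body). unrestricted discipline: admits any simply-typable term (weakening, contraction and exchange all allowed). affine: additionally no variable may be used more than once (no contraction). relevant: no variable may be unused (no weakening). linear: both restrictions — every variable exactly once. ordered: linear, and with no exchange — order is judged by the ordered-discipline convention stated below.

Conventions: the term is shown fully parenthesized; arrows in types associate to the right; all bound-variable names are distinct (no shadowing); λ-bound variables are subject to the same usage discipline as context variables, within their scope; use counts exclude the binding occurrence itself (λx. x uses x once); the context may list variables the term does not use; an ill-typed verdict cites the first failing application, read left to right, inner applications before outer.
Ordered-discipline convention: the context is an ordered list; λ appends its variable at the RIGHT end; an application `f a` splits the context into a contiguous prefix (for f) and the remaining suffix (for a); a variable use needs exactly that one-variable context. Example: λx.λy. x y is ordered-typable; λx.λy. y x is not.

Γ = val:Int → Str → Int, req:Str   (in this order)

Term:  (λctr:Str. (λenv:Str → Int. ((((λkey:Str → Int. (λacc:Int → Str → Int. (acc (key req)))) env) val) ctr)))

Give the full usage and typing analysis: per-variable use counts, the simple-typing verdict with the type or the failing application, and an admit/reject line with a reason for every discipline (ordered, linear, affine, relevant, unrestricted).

usage: val: 1, req: 1, ctr (λ-bound): 1, env (λ-bound): 1, key (λ-bound): 1, acc (λ-bound): 1
order of uses: acc, key, req, env, val, ctr
typing: well-typed at Str → (Str → Int) → Int
ordered: ✗, no contiguous prefix/suffix split fits acc, key, req, env, val, ctr
linear: ✓, single use per variable (val, req, ctr, env, key, acc)
affine: ✓, at most one use each (val, req, ctr, env, key, acc)
relevant: ✓, none of val, req, ctr, env, key, acc goes unused
unrestricted: ✓, typability at Str → (Str → Int) → Int is all that's needed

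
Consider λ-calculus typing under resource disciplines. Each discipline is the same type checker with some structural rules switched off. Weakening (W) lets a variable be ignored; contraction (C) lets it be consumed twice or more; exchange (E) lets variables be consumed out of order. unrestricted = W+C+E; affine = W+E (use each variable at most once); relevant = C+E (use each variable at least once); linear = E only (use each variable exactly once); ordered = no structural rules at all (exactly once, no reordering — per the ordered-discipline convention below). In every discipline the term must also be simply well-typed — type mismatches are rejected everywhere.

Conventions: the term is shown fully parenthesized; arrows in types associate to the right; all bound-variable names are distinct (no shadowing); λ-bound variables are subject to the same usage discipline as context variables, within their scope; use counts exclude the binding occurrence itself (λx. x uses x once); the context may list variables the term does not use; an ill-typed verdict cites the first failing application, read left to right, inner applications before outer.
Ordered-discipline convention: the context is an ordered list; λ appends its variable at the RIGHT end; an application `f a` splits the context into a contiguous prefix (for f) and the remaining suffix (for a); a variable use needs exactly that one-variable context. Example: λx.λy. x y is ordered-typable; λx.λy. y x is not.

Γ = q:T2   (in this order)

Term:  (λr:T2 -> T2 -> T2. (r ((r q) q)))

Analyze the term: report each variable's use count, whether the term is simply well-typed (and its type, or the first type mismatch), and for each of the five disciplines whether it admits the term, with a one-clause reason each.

counts: q ×2, r [bound] ×2
order of uses: r, r, q, q
typing: well-typed at (T2 -> T2 -> T2) -> T2 -> T2
ordered: ✗ — q ×2, r ×2 used more than once (contraction)
linear: ✗ — q ×2, r ×2 used more than once (contraction)
affine: ✗ — q ×2, r ×2 used more than once (contraction)
relevant: ✓ — every one of q, r appears
unrestricted: ✓ — type-checks ((T2 -> T2 -> T2) -> T2 -> T2) and nothing is barred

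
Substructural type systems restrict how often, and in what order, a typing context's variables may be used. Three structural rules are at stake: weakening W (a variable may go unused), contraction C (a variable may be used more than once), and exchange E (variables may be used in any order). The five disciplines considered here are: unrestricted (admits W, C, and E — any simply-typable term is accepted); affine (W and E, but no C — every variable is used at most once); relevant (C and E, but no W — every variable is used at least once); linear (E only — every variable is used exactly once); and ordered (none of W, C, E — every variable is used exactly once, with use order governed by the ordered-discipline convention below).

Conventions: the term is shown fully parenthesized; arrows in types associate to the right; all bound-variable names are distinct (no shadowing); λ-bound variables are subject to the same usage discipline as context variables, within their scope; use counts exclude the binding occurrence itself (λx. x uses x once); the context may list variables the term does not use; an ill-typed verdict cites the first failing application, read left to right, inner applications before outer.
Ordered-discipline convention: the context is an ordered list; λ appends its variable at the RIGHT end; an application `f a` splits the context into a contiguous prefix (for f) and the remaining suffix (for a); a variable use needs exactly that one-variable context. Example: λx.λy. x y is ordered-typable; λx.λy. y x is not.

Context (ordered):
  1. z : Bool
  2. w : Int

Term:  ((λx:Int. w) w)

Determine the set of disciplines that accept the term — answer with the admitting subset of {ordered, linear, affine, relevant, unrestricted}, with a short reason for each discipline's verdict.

admitting disciplines: unrestricted
variable uses: z: 0; w: 2; x (bound): 0
use order (left to right): w, w
typing: ✓ — Int
ordered: ✗, needs contraction — w ×2; unused: z, x — weakening required
linear: ✗, needs contraction — w ×2; unused: z, x — weakening required
affine: ✗, needs contraction — w ×2
relevant: ✗, unused: z, x — weakening required
unrestricted: ✓, typability at Int is all that's needed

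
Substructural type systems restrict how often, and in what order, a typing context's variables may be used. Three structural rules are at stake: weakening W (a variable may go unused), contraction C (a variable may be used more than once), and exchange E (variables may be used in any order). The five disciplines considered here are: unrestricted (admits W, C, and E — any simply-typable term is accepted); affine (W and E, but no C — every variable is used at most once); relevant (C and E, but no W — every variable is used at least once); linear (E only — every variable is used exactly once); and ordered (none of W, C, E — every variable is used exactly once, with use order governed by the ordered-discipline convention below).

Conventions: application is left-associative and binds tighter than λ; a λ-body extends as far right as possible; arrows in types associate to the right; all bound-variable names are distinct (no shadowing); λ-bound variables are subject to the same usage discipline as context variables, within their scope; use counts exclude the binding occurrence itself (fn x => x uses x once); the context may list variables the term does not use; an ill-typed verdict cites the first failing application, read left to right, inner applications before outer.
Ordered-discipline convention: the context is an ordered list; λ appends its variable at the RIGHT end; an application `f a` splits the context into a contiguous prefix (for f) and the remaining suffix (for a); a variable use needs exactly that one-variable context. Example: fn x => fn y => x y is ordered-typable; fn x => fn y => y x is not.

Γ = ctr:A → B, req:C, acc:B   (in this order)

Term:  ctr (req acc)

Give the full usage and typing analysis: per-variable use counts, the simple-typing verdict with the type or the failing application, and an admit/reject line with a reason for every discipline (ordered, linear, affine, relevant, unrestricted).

usage: ctr: 1, req: 1, acc: 1
order of uses: ctr, req, acc
typing: ill-typed: non-function type C applied to an argument
ordered: ✗, the type mismatch rejects it
linear: ✗, not simply typable
affine: ✗, fails simple typing
relevant: ✗, a type mismatch blocks all five
unrestricted: ✗, the type mismatch rejects it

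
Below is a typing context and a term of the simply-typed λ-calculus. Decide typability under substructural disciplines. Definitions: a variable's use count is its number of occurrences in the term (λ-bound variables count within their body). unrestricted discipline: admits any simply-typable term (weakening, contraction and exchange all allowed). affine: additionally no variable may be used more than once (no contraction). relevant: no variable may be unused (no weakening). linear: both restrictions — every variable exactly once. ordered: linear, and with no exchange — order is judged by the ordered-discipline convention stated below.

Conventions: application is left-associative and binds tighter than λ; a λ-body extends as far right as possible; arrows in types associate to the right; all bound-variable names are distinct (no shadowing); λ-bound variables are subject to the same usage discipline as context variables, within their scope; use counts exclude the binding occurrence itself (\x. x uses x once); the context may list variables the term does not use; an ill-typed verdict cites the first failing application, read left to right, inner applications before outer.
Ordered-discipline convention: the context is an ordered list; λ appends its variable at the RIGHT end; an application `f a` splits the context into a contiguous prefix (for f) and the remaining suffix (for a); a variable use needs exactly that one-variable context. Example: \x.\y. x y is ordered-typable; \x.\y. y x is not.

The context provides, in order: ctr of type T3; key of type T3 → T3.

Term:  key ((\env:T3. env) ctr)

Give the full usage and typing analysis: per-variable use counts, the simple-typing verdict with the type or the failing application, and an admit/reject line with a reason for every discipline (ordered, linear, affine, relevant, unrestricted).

usage: ctr=1; key=1; env [bound]=1
order of uses: key, env, ctr
typing: the term checks, with type T3
ordered: ✗ — needs exchange: uses follow key, env, ctr
linear: ✓ — ctr, key, env: one use apiece
affine: ✓ — no duplicate uses among ctr, key, env
relevant: ✓ — at least one use each (ctr, key, env)
unrestricted: ✓ — type-checks (T3) and nothing is barred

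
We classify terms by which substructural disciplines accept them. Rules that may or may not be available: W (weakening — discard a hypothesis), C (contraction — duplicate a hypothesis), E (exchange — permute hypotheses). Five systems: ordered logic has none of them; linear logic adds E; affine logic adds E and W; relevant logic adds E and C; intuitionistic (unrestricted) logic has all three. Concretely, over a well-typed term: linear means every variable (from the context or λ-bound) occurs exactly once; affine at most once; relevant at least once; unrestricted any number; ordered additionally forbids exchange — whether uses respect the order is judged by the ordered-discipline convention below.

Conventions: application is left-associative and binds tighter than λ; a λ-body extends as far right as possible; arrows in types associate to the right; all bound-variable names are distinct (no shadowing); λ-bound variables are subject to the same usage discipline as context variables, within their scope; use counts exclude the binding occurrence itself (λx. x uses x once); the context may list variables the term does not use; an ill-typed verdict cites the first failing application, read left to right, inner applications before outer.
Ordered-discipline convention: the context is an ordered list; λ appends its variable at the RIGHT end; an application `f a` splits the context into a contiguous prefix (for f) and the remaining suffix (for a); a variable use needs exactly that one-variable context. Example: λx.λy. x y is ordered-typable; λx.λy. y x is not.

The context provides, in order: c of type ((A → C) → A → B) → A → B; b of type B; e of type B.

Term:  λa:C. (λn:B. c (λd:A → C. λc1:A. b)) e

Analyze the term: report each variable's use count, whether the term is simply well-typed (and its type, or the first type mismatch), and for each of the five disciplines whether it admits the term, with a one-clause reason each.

counts: c: 1, b: 1, e: 1, a (bound): 0, n (bound): 0, d (bound): 0, c1 (bound): 0
order of uses: c, b, e
typing: ✓ — C → A → B
ordered: ✗ — needs weakening: a, n, d, c1 unused
linear: ✗ — needs weakening: a, n, d, c1 unused
affine: ✓ — none of c, b, e, a, n, d, c1 used more than once
relevant: ✗ — needs weakening: a, n, d, c1 unused
unrestricted: ✓ — typability at C → A → B is all that's needed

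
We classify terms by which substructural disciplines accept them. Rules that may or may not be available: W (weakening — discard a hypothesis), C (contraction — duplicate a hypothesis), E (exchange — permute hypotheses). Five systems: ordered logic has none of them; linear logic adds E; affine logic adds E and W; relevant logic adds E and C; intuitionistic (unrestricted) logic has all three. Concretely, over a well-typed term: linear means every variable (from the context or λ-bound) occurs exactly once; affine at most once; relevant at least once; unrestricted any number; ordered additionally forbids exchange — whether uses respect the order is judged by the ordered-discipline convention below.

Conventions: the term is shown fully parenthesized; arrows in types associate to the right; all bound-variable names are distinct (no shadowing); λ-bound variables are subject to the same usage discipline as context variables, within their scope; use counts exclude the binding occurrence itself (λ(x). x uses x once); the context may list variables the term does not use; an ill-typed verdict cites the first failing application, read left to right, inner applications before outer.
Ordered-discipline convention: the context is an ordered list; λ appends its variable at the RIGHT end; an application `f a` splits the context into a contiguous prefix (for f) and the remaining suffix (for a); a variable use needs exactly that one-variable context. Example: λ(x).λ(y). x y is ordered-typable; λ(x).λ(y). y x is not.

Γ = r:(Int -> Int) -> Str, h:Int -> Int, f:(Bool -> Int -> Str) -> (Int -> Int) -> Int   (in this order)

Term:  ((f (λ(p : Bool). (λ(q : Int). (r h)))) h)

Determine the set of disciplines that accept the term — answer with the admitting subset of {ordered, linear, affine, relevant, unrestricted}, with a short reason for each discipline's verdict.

admitting disciplines: unrestricted
use counts: r: 1, h: 2, f: 1, p (λ-bound): 0, q (λ-bound): 0
left-to-right use order: f, r, h, h
typing: well-typed — term : Int
ordered: ✗ — needs contraction — h ×2; p, q never used (weakening)
linear: ✗ — needs contraction — h ×2; p, q never used (weakening)
affine: ✗ — needs contraction — h ×2
relevant: ✗ — p, q never used (weakening)
unrestricted: ✓ — well-typed at Int; no restrictions here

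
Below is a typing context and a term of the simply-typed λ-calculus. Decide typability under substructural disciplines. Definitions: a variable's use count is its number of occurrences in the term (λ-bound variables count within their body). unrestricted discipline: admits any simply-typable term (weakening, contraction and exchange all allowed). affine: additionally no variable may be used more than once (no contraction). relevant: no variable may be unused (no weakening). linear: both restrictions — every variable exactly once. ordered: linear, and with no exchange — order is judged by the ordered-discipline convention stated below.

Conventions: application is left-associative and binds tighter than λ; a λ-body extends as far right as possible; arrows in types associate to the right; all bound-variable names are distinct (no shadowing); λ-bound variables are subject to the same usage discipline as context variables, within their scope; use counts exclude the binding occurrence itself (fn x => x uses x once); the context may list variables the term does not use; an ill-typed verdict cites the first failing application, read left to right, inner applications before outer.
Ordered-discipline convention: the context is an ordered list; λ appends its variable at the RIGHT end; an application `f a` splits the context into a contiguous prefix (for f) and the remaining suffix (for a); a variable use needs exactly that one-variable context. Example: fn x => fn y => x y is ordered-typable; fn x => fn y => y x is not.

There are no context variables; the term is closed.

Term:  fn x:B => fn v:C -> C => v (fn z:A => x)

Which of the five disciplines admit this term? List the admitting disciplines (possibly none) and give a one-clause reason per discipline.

admitted by: none
counts: x (bound) ×1, v (bound) ×1, z (bound) ×0
uses in reading order: v, x
typing: ill-typed: argument of type A -> B where C is required
ordered: ✗, not simply typable
linear: ✗, fails simple typing
affine: ✗, a type mismatch blocks all five
relevant: ✗, the type mismatch rejects it
unrestricted: ✗, not simply typable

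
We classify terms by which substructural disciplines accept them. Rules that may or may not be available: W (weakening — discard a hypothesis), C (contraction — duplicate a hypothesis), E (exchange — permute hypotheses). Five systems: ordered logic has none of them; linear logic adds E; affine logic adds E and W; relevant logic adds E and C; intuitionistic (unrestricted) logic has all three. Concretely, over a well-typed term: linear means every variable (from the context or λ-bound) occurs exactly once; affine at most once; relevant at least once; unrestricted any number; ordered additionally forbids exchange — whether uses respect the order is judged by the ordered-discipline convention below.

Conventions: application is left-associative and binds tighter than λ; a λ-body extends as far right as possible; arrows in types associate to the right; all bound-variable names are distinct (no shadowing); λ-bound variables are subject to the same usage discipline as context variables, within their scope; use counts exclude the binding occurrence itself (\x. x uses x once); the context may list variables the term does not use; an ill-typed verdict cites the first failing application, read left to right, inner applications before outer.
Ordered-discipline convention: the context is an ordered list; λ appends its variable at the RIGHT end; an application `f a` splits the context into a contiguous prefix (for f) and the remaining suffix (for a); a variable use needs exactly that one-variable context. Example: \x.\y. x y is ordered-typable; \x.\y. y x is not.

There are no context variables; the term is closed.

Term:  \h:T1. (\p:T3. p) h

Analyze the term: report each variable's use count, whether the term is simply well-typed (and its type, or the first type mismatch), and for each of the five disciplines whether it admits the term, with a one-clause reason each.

usage: h [bound]: 1, p [bound]: 1
use order (left to right): p, h
typing: ill-typed: an argument T1 mismatches the expected T3
ordered: ✗, fails simple typing
linear: ✗, a type mismatch blocks all five
affine: ✗, the type mismatch rejects it
relevant: ✗, not simply typable
unrestricted: ✗, fails simple typing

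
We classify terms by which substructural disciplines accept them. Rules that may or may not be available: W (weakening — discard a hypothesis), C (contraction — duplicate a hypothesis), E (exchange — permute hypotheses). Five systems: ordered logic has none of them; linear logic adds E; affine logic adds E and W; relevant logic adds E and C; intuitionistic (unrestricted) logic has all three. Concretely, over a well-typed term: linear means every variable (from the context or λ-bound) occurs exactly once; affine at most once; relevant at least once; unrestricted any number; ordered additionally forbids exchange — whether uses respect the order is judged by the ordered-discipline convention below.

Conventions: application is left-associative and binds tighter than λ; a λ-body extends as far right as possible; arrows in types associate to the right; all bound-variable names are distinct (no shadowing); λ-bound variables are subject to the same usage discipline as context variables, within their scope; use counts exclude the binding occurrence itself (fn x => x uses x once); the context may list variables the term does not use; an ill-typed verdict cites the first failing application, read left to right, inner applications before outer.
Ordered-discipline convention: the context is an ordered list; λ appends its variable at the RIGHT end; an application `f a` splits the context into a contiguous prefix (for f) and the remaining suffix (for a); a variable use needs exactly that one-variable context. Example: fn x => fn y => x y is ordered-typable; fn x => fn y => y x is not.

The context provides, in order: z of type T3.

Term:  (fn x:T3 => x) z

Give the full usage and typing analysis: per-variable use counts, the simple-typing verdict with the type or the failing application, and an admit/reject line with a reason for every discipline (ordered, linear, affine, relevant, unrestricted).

variable uses: z: 1×, x [bound]: 1×
use order (left to right): x, z
typing: well-typed — term : T3
ordered: ✓, one use each (z, x); ordered split holds
linear: ✓, z, x: one use apiece
affine: ✓, no duplicate uses among z, x
relevant: ✓, none of z, x goes unused
unrestricted: ✓, simply typable at T3; W, C, E all held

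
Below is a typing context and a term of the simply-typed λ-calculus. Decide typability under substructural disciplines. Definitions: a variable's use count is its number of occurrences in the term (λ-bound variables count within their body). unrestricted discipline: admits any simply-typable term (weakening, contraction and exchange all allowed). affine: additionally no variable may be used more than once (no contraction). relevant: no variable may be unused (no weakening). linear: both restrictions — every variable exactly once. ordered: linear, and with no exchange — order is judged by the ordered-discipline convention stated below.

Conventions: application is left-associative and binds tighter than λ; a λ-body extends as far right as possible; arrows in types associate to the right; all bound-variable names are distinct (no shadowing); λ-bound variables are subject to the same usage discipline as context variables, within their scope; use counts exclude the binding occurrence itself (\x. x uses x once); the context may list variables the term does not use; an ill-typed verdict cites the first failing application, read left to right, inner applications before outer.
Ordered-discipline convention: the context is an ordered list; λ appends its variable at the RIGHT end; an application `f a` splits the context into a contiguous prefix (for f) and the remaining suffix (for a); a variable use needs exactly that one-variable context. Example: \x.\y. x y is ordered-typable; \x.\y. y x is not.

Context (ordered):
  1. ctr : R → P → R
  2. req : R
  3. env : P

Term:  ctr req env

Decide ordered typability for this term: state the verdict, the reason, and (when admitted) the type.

yes — single-use (ctr, req, env), ordered derivation ok; term : R
usage: ctr=1; req=1; env=1
uses in reading order: ctr, req, env
typing: well-typed at R
per-discipline verdicts: ordered ✓ | linear ✓ | affine ✓ | relevant ✓ | unrestricted ✓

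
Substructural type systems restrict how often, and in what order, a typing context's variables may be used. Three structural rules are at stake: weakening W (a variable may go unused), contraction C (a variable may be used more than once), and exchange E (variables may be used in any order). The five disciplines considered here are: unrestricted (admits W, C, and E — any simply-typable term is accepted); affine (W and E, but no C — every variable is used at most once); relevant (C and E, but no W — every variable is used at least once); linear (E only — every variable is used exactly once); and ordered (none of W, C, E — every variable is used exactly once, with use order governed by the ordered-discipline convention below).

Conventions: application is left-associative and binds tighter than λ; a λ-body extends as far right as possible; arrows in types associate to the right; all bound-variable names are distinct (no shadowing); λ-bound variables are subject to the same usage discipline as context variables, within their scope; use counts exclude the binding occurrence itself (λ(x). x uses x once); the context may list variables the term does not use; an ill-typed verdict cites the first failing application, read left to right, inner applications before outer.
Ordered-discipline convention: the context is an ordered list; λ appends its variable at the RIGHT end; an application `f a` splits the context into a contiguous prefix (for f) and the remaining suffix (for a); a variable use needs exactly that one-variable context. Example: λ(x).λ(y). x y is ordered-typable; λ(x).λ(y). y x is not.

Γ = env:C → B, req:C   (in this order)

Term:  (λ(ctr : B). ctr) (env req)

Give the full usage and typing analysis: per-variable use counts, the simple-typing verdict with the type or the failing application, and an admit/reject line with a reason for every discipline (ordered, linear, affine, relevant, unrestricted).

variable uses: env: 1×; req: 1×; ctr (λ-bound): 1×
use order (left to right): ctr, env, req
typing: ✓ — B
ordered ✓ (single-use (env, req, ctr), ordered derivation ok)
linear ✓ (exactly-once usage across env, req, ctr)
affine ✓ (no duplicate uses among env, req, ctr)
relevant ✓ (every one of env, req, ctr appears)
unrestricted ✓ (typability at B is all that's needed)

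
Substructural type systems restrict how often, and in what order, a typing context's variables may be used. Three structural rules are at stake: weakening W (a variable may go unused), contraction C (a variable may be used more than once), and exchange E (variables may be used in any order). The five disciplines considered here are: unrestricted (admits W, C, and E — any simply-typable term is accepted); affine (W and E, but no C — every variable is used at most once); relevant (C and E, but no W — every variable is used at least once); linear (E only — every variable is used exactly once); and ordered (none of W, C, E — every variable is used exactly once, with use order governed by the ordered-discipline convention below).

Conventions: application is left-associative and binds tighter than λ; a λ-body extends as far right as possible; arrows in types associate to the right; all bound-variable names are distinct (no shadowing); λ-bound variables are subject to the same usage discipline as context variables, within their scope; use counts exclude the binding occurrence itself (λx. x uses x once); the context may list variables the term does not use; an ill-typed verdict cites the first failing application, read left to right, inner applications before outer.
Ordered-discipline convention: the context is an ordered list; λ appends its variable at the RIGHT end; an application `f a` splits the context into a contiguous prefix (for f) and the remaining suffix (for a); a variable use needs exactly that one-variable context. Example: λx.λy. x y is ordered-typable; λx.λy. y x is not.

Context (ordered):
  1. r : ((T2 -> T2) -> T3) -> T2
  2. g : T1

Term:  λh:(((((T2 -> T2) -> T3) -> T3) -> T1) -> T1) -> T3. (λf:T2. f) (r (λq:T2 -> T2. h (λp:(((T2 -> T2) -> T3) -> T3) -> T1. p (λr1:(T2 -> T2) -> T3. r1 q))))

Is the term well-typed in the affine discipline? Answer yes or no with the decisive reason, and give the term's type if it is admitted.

yes — none of r, g, h, f, q, p, r1 used more than once; term : ((((((T2 -> T2) -> T3) -> T3) -> T1) -> T1) -> T3) -> T2
usage: r: 1×, g: 0×, h (bound): 1×, f (bound): 1×, q (bound): 1×, p (bound): 1×, r1 (bound): 1×
use order (left to right): f, r, h, p, r1, q
typing: well-typed at ((((((T2 -> T2) -> T3) -> T3) -> T1) -> T1) -> T3) -> T2
across the five disciplines: ordered ✗; linear ✗; affine ✓; relevant ✗; unrestricted ✓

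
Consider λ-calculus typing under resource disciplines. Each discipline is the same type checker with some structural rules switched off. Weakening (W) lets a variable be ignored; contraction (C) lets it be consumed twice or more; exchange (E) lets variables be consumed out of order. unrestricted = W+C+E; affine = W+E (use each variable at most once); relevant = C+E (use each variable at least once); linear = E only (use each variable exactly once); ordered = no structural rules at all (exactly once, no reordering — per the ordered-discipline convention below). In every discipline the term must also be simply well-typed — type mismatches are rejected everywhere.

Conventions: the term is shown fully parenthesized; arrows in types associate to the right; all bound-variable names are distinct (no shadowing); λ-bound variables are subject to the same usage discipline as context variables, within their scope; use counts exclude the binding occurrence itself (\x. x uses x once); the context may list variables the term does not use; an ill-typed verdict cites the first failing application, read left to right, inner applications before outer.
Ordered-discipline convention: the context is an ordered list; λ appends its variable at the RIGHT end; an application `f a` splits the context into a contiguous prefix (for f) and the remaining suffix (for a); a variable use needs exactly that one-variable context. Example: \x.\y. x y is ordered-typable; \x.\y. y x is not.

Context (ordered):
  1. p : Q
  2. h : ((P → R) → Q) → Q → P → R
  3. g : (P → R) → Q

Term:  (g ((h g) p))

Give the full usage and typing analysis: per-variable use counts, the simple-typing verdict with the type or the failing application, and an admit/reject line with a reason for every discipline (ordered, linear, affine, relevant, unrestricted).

counts: p=1, h=1, g=2
use order (left to right): g, h, g, p
typing: ✓ — Q
ordered: ✗, g ×2 used more than once (contraction)
linear: ✗, g ×2 used more than once (contraction)
affine: ✗, g ×2 used more than once (contraction)
relevant: ✓, at least one use each (p, h, g)
unrestricted: ✓, simply typable at Q; W, C, E all held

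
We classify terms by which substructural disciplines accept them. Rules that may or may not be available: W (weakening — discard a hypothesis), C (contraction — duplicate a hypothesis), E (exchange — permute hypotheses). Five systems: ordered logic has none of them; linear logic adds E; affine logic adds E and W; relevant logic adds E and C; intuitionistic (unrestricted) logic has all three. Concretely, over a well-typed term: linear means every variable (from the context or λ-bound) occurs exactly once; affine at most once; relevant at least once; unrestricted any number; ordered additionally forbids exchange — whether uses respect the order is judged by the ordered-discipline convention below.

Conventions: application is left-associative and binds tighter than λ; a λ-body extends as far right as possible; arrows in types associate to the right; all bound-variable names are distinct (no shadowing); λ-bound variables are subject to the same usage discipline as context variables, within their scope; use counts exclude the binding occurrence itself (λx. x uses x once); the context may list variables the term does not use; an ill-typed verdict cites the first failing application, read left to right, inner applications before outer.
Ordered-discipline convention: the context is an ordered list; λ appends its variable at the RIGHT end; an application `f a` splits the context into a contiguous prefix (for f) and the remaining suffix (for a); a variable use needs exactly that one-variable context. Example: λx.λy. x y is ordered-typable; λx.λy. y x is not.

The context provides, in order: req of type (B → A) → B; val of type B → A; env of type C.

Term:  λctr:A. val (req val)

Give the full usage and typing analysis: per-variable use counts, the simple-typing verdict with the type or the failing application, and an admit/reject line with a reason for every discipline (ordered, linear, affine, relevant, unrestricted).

use counts: req: 1×; val: 2×; env: 0×; ctr (bound): 0×
use order (left to right): val, req, val
typing: the term checks, with type A → A
ordered: ✗, uses contraction: val ×2; env, ctr left unused
linear: ✗, uses contraction: val ×2; env, ctr left unused
affine: ✗, uses contraction: val ×2
relevant: ✗, env, ctr left unused
unrestricted: ✓, simply typable at A → A; W, C, E all held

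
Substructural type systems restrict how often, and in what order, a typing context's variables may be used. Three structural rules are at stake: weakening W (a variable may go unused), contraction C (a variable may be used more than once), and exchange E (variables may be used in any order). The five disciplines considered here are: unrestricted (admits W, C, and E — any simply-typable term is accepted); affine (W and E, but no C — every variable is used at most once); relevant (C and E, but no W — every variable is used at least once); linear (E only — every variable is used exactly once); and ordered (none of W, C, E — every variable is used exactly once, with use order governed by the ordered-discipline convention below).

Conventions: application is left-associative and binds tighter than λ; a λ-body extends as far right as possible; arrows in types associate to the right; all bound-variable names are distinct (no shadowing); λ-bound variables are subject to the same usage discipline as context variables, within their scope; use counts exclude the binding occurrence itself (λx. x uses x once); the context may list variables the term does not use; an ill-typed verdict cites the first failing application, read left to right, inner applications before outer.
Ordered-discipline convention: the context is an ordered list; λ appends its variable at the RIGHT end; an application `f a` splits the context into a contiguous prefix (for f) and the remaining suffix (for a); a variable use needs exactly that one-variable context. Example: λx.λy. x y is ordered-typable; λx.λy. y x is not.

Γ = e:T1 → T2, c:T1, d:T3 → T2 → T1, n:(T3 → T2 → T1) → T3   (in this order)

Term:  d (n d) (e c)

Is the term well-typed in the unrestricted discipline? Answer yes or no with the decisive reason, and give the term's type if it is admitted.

yes — well-typed at T1; no restrictions here; term : T1
usage: e: 1; c: 1; d: 2; n: 1
use order (left to right): d, n, d, e, c
typing: well-typed at T1
all disciplines: ordered ✗; linear ✗; affine ✗; relevant ✓; unrestricted ✓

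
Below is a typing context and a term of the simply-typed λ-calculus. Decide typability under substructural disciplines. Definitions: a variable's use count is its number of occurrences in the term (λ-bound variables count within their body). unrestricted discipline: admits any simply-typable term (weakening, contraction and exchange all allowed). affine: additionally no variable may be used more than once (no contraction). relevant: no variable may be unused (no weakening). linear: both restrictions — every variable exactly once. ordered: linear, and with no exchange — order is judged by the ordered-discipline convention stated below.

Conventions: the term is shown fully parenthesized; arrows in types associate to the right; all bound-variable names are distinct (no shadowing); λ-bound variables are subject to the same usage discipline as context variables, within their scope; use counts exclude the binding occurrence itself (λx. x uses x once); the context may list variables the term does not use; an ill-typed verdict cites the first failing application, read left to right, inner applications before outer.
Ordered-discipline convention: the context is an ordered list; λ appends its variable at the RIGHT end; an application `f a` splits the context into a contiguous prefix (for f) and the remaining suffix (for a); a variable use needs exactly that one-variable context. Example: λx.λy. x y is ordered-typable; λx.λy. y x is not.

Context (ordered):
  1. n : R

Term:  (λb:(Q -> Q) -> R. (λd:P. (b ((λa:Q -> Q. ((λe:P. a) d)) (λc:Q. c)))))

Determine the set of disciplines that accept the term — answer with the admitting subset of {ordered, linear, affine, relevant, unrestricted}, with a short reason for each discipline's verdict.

admitting disciplines: affine, unrestricted
counts: n=0; b (bound)=1; d (bound)=1; a (bound)=1; e (bound)=0; c (bound)=1
uses in reading order: b, a, d, c
typing: ✓ — ((Q -> Q) -> R) -> P -> R
ordered: ✗, needs weakening: n, e unused
linear: ✗, needs weakening: n, e unused
affine: ✓, n, b, d, a, e, c: no repeats, contraction unneeded
relevant: ✗, needs weakening: n, e unused
unrestricted: ✓, simply typable at ((Q -> Q) -> R) -> P -> R; W, C, E all held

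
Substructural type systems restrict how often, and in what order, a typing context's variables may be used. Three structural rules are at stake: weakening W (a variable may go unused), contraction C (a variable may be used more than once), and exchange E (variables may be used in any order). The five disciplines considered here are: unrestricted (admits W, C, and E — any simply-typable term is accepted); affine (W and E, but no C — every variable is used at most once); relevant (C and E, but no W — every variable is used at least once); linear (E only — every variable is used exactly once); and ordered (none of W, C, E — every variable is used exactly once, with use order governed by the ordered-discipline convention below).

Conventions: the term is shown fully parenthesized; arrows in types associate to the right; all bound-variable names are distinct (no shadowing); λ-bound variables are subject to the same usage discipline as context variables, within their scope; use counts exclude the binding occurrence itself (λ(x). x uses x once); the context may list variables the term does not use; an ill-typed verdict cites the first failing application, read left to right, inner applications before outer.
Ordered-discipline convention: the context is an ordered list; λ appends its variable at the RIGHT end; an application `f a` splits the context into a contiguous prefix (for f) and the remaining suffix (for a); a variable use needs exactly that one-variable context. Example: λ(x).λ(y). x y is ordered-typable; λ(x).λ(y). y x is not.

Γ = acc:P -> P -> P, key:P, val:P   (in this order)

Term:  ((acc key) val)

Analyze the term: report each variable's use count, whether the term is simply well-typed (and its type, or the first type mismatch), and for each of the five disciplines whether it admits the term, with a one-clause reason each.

variable uses: acc ×1; key ×1; val ×1
order of uses: acc, key, val
typing: well-typed — term : P
ordered: ✓, one use each (acc, key, val); ordered split holds
linear: ✓, each of acc, key, val used exactly once
affine: ✓, at most one use each (acc, key, val)
relevant: ✓, none of acc, key, val goes unused
unrestricted: ✓, well-typed at P; no restrictions here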